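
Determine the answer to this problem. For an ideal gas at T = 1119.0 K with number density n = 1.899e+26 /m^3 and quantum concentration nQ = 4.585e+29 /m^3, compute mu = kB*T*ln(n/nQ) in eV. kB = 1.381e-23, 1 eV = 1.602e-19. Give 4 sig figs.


Step 1: n/nQ = 1.899e+26/4.585e+29 = 0.0004142
Step 2: ln(n/nQ) = -7.789
Step 3: mu = kB*T*ln(n/nQ) = 1.545e-20*-7.789 = -1.204e-19 J
Step 4: Convert to eV: -1.204e-19/1.602e-19 = -0.7514 eV

-0.7514


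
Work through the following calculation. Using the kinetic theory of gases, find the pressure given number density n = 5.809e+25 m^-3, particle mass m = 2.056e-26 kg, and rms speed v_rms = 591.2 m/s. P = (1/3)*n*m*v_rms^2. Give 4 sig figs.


Step 1: v_rms^2 = 591.2^2 = 3.495e+05
Step 2: n*m = 5.809e+25*2.056e-26 = 1.194
Step 3: P = (1/3)*1.194*3.495e+05 = 1.391e+05 Pa

1.391e+05


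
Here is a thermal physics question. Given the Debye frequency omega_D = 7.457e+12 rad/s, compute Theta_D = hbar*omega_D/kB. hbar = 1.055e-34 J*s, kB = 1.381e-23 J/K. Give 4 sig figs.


Step 1: hbar*omega_D = 1.055e-34 * 7.457e+12 = 7.867e-22 J
Step 2: Theta_D = 7.867e-22 / 1.381e-23
Step 3: Theta_D = 56.97 K

56.97


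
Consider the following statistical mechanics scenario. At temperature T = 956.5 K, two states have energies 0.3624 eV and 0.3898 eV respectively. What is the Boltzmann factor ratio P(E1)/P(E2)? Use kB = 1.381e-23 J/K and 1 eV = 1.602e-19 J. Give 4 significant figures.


Step 1: Compute energy difference dE = E1 - E2 = 0.3624 - 0.3898 = -0.0274 eV
Step 2: Convert to Joules: dE_J = -0.0274 * 1.602e-19 = -4.389e-21 J
Step 3: Compute exponent = -dE_J / (kB * T) = -(-4.389e-21) / (1.381e-23 * 956.5) = 0.3323
Step 4: P(E1)/P(E2) = exp(0.3323) = 1.394

1.394


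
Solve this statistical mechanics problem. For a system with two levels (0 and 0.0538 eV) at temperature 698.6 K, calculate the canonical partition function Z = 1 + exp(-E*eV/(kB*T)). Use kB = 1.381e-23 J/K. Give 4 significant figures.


Step 1: Compute beta*E = E*eV/(kB*T) = 0.0538*1.602e-19/(1.381e-23*698.6) = 0.8934
Step 2: exp(-beta*E) = exp(-0.8934) = 0.4093
Step 3: Z = 1 + 0.4093 = 1.409

1.409


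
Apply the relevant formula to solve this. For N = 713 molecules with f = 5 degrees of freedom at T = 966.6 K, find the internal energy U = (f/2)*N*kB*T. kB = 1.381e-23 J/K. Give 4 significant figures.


Step 1: f/2 = 5/2 = 2.5
Step 2: N*kB*T = 713*1.381e-23*966.6 = 9.518e-18
Step 3: U = 2.5 * 9.518e-18 = 2.379e-17 J

2.379e-17


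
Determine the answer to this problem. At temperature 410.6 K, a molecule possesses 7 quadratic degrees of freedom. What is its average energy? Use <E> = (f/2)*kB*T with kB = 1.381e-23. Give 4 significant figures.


Step 1: f/2 = 7/2 = 3.5
Step 2: kB*T = 1.381e-23 * 410.6 = 5.67e-21
Step 3: <E> = 3.5 * 5.67e-21 = 1.985e-20 J

1.985e-20


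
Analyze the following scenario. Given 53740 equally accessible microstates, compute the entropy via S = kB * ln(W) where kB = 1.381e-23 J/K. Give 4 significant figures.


Step 1: ln(W) = ln(53740) = 10.89
Step 2: S = kB * ln(W) = 1.381e-23 * 10.89
Step 3: S = 1.504e-22 J/K

1.504e-22


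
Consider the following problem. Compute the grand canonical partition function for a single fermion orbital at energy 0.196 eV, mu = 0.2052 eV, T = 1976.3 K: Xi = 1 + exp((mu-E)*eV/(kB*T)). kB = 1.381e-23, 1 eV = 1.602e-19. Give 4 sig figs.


Step 1: (mu - E) = 0.2052 - 0.196 = 0.0092 eV
Step 2: x = (mu-E)*eV/(kB*T) = 0.0092*1.602e-19/(1.381e-23*1976.3) = 0.054
Step 3: exp(x) = 1.055
Step 4: Xi = 1 + 1.055 = 2.055

2.055


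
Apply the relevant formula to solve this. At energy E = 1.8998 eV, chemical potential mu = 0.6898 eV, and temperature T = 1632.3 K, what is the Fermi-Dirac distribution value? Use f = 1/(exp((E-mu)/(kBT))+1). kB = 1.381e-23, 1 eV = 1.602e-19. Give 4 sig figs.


Step 1: (E - mu) = 1.8998 - 0.6898 = 1.21 eV
Step 2: Convert: (E-mu)*eV = 1.938e-19 J
Step 3: x = (E-mu)*eV/(kB*T) = 8.599
Step 4: f = 1/(exp(8.599)+1) = 0.0001842

0.0001842


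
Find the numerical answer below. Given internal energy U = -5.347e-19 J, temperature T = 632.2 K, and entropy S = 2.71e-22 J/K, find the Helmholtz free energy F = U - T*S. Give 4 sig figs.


Step 1: T*S = 632.2 * 2.71e-22 = 1.713e-19 J
Step 2: F = U - T*S = -5.347e-19 - 1.713e-19
Step 3: F = -7.06e-19 J

-7.06e-19


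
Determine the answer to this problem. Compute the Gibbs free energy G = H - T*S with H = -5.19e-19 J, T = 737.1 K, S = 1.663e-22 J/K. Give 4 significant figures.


Step 1: T*S = 737.1 * 1.663e-22 = 1.226e-19 J
Step 2: G = H - T*S = -5.19e-19 - 1.226e-19
Step 3: G = -6.416e-19 J

-6.416e-19


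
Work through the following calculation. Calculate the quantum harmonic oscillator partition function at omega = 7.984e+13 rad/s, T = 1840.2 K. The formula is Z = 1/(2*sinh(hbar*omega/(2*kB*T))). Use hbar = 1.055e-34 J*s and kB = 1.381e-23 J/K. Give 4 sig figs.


Step 1: Compute x = hbar*omega/(kB*T) = 1.055e-34*7.984e+13/(1.381e-23*1840.2) = 0.3314
Step 2: x/2 = 0.1657
Step 3: sinh(x/2) = 0.1665
Step 4: Z = 1/(2*0.1665) = 3.003

3.003


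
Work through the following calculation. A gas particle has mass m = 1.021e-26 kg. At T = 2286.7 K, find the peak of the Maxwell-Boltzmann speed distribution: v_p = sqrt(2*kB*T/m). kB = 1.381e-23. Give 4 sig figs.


Step 1: Numerator = 2*kB*T = 2*1.381e-23*2286.7 = 6.316e-20
Step 2: Ratio = 6.316e-20 / 1.021e-26 = 6.186e+06
Step 3: v_p = sqrt(6.186e+06) = 2487 m/s

2487


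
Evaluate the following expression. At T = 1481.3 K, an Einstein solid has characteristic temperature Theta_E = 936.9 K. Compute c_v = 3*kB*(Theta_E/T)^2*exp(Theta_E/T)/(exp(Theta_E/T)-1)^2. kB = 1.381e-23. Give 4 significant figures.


Step 1: x = Theta_E/T = 936.9/1481.3 = 0.6325
Step 2: x^2 = 0.4
Step 3: exp(x) = 1.882
Step 4: c_v = 3*1.381e-23*0.4*1.882/(1.882-1)^2 = 4.008e-23

4.008e-23


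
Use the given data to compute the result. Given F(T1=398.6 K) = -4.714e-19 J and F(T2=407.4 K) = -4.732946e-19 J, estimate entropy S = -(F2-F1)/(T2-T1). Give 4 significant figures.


Step 1: dF = F2 - F1 = -4.732946e-19 - (-4.714e-19) = -1.8946e-21 J
Step 2: dT = T2 - T1 = 407.4 - 398.6 = 8.8 K
Step 3: S = -dF/dT = -(-1.8946e-21)/8.8 = 2.153e-22 J/K

2.153e-22


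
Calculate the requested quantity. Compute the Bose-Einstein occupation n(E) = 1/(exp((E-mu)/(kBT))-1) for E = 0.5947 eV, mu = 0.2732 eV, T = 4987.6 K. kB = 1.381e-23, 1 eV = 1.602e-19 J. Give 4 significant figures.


Step 1: (E - mu) = 0.3215 eV
Step 2: x = (E-mu)*eV/(kB*T) = 0.3215*1.602e-19/(1.381e-23*4987.6) = 0.7478
Step 3: exp(x) = 2.112
Step 4: n = 1/(exp(x)-1) = 0.8991

0.8991


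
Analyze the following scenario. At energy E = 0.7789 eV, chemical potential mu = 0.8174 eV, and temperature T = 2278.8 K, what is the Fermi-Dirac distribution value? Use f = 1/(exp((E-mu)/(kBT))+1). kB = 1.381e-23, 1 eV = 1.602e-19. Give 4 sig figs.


Step 1: (E - mu) = 0.7789 - 0.8174 = -0.0385 eV
Step 2: Convert: (E-mu)*eV = -6.168e-21 J
Step 3: x = (E-mu)*eV/(kB*T) = -0.196
Step 4: f = 1/(exp(-0.196)+1) = 0.5488

0.5488


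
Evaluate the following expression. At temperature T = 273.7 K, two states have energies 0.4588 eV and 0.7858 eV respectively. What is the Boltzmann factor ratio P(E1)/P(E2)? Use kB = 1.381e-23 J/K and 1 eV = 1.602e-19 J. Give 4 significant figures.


Step 1: Compute energy difference dE = E1 - E2 = 0.4588 - 0.7858 = -0.327 eV
Step 2: Convert to Joules: dE_J = -0.327 * 1.602e-19 = -5.239e-20 J
Step 3: Compute exponent = -dE_J / (kB * T) = -(-5.239e-20) / (1.381e-23 * 273.7) = 13.86
Step 4: P(E1)/P(E2) = exp(13.86) = 1.045e+06

1.045e+06


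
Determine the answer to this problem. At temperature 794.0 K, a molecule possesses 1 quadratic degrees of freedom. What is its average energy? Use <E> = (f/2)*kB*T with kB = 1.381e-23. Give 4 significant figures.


Step 1: f/2 = 1/2 = 0.5
Step 2: kB*T = 1.381e-23 * 794.0 = 1.097e-20
Step 3: <E> = 0.5 * 1.097e-20 = 5.483e-21 J

5.483e-21


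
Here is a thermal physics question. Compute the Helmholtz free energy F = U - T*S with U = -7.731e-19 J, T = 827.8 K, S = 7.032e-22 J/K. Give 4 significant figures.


Step 1: T*S = 827.8 * 7.032e-22 = 5.821e-19 J
Step 2: F = U - T*S = -7.731e-19 - 5.821e-19
Step 3: F = -1.355e-18 J

-1.355e-18


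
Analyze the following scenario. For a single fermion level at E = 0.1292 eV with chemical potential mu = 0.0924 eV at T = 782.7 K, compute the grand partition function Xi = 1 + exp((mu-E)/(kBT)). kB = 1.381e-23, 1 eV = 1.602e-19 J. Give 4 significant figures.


Step 1: (mu - E) = 0.0924 - 0.1292 = -0.0368 eV
Step 2: x = (mu-E)*eV/(kB*T) = -0.0368*1.602e-19/(1.381e-23*782.7) = -0.5454
Step 3: exp(x) = 0.5796
Step 4: Xi = 1 + 0.5796 = 1.58

1.58


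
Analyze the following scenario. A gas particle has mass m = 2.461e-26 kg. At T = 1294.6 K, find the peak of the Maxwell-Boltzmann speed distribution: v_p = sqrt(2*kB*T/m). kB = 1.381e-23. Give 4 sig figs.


Step 1: Numerator = 2*kB*T = 2*1.381e-23*1294.6 = 3.576e-20
Step 2: Ratio = 3.576e-20 / 2.461e-26 = 1.453e+06
Step 3: v_p = sqrt(1.453e+06) = 1205 m/s

1205


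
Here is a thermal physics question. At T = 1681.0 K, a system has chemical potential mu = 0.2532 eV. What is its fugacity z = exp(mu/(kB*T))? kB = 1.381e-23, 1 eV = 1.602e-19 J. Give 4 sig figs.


Step 1: Convert mu to Joules: 0.2532*1.602e-19 = 4.056e-20 J
Step 2: kB*T = 1.381e-23*1681.0 = 2.321e-20 J
Step 3: mu/(kB*T) = 1.747
Step 4: z = exp(1.747) = 5.739

5.739


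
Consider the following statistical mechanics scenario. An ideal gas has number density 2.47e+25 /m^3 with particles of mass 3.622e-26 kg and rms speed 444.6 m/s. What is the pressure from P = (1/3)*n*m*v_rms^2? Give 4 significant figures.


Step 1: v_rms^2 = 444.6^2 = 1.977e+05
Step 2: n*m = 2.47e+25*3.622e-26 = 0.8946
Step 3: P = (1/3)*0.8946*1.977e+05 = 5.895e+04 Pa

5.895e+04


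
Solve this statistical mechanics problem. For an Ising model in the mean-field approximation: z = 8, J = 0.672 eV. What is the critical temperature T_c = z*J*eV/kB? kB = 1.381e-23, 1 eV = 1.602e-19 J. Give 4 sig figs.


Step 1: z*J = 8*0.672 = 5.376 eV
Step 2: Convert to Joules: 5.376*1.602e-19 = 8.612e-19 J
Step 3: T_c = 8.612e-19 / 1.381e-23 = 6.236e+04 K

6.236e+04


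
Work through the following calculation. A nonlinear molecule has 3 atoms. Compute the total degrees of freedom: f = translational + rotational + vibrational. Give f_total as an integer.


Step 1: Translational DOF = 3
Step 2: Rotational DOF (nonlinear) = 3
Step 3: Vibrational DOF = 3*3 - 6 = 3
Step 4: Total = 3 + 3 + 3 = 9

9


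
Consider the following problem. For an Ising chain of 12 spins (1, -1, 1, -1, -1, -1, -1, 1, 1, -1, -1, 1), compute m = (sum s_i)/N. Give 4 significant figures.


Step 1: Count up spins (+1): 5, down spins (-1): 7
Step 2: Total magnetization M = 5 - 7 = -2
Step 3: m = M/N = -2/12 = -0.1667

-0.1667


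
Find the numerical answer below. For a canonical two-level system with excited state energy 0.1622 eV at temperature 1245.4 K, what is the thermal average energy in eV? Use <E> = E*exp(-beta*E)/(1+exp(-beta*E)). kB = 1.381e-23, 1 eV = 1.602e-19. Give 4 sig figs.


Step 1: beta*E = 0.1622*1.602e-19/(1.381e-23*1245.4) = 1.511
Step 2: exp(-beta*E) = 0.2207
Step 3: <E> = 0.1622*0.2207/(1+0.2207) = 0.02933 eV

0.02933


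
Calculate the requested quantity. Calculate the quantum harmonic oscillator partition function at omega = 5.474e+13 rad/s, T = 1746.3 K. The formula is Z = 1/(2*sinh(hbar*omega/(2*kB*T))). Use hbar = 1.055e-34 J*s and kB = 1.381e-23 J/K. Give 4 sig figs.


Step 1: Compute x = hbar*omega/(kB*T) = 1.055e-34*5.474e+13/(1.381e-23*1746.3) = 0.2395
Step 2: x/2 = 0.1197
Step 3: sinh(x/2) = 0.12
Step 4: Z = 1/(2*0.12) = 4.166

4.166


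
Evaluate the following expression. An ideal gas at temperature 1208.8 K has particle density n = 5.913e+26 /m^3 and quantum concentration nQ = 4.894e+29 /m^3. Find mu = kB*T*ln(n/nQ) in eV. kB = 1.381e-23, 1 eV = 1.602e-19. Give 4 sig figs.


Step 1: n/nQ = 5.913e+26/4.894e+29 = 0.001208
Step 2: ln(n/nQ) = -6.719
Step 3: mu = kB*T*ln(n/nQ) = 1.669e-20*-6.719 = -1.122e-19 J
Step 4: Convert to eV: -1.122e-19/1.602e-19 = -0.7001 eV

-0.7001


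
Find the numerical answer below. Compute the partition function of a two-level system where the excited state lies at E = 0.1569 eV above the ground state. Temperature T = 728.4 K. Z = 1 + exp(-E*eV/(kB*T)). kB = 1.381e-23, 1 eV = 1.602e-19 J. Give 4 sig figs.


Step 1: Compute beta*E = E*eV/(kB*T) = 0.1569*1.602e-19/(1.381e-23*728.4) = 2.499
Step 2: exp(-beta*E) = exp(-2.499) = 0.08219
Step 3: Z = 1 + 0.08219 = 1.082

1.082


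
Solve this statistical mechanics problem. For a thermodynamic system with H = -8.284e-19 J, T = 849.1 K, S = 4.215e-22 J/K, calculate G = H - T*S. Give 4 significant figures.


Step 1: T*S = 849.1 * 4.215e-22 = 3.579e-19 J
Step 2: G = H - T*S = -8.284e-19 - 3.579e-19
Step 3: G = -1.186e-18 J

-1.186e-18


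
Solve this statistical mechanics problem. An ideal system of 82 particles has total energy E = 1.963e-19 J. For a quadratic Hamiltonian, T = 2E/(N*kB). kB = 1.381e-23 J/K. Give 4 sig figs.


Step 1: Numerator = 2*E = 2*1.963e-19 = 3.926e-19 J
Step 2: Denominator = N*kB = 82*1.381e-23 = 1.132e-21
Step 3: T = 3.926e-19 / 1.132e-21 = 346.7 K

346.7


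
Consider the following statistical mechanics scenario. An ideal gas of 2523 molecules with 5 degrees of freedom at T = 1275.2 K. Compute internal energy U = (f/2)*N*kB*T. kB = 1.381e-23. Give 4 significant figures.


Step 1: f/2 = 5/2 = 2.5
Step 2: N*kB*T = 2523*1.381e-23*1275.2 = 4.443e-17
Step 3: U = 2.5 * 4.443e-17 = 1.111e-16 J

1.111e-16


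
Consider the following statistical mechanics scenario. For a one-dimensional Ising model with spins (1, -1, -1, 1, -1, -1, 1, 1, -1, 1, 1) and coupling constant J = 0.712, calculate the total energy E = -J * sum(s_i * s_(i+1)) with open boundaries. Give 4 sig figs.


Step 1: Nearest-neighbor products: -1, 1, -1, -1, 1, -1, 1, -1, -1, 1
Step 2: Sum of products = -2
Step 3: E = -0.712 * -2 = 1.424

1.424


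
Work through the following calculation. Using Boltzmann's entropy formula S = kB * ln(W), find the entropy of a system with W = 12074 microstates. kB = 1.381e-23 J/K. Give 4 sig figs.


Step 1: ln(W) = ln(12074) = 9.399
Step 2: S = kB * ln(W) = 1.381e-23 * 9.399
Step 3: S = 1.298e-22 J/K

1.298e-22


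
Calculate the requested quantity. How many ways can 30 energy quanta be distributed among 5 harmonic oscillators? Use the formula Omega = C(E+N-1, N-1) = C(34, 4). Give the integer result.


Step 1: Use binomial coefficient C(34, 4)
Step 2: Numerator = 34! / 30!
Step 3: Denominator = 4!
Step 4: Omega = 46376

46376


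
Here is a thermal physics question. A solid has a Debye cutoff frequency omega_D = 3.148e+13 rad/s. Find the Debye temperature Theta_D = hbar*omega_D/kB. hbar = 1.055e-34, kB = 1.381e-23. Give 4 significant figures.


Step 1: hbar*omega_D = 1.055e-34 * 3.148e+13 = 3.321e-21 J
Step 2: Theta_D = 3.321e-21 / 1.381e-23
Step 3: Theta_D = 240.5 K

240.5


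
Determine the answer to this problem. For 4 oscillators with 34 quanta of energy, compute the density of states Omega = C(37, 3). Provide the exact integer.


Step 1: Use binomial coefficient C(37, 3)
Step 2: Numerator = 37! / 34!
Step 3: Denominator = 3!
Step 4: Omega = 7770

7770


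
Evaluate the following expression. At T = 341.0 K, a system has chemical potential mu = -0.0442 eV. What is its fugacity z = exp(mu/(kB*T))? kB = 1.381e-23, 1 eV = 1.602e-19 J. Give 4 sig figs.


Step 1: Convert mu to Joules: -0.0442*1.602e-19 = -7.081e-21 J
Step 2: kB*T = 1.381e-23*341.0 = 4.709e-21 J
Step 3: mu/(kB*T) = -1.504
Step 4: z = exp(-1.504) = 0.2223

0.2223


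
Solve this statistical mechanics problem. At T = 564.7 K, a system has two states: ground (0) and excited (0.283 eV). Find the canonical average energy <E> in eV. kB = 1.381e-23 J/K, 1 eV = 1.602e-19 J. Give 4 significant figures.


Step 1: beta*E = 0.283*1.602e-19/(1.381e-23*564.7) = 5.813
Step 2: exp(-beta*E) = 0.002987
Step 3: <E> = 0.283*0.002987/(1+0.002987) = 0.0008428 eV

0.0008428


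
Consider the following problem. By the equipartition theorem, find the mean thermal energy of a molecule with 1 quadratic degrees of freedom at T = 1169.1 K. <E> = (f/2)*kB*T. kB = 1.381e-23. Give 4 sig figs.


Step 1: f/2 = 1/2 = 0.5
Step 2: kB*T = 1.381e-23 * 1169.1 = 1.615e-20
Step 3: <E> = 0.5 * 1.615e-20 = 8.073e-21 J

8.073e-21


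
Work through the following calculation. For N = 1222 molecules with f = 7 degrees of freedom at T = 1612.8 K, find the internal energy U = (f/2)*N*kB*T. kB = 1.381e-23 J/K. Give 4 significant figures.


Step 1: f/2 = 7/2 = 3.5
Step 2: N*kB*T = 1222*1.381e-23*1612.8 = 2.722e-17
Step 3: U = 3.5 * 2.722e-17 = 9.526e-17 J

9.526e-17


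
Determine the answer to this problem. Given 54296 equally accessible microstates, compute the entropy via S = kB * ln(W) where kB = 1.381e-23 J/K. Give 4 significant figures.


Step 1: ln(W) = ln(54296) = 10.9
Step 2: S = kB * ln(W) = 1.381e-23 * 10.9
Step 3: S = 1.506e-22 J/K

1.506e-22


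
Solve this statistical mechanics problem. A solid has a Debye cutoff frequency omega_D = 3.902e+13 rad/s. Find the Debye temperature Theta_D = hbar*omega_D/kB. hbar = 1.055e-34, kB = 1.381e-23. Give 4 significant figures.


Step 1: hbar*omega_D = 1.055e-34 * 3.902e+13 = 4.117e-21 J
Step 2: Theta_D = 4.117e-21 / 1.381e-23
Step 3: Theta_D = 298.1 K

298.1


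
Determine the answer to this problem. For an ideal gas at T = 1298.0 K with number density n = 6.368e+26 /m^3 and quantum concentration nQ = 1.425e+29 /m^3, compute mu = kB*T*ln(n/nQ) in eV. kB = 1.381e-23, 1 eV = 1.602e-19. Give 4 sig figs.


Step 1: n/nQ = 6.368e+26/1.425e+29 = 0.004469
Step 2: ln(n/nQ) = -5.411
Step 3: mu = kB*T*ln(n/nQ) = 1.793e-20*-5.411 = -9.699e-20 J
Step 4: Convert to eV: -9.699e-20/1.602e-19 = -0.6054 eV

-0.6054


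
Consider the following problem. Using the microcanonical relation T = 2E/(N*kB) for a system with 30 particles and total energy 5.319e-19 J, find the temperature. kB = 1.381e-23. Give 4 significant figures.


Step 1: Numerator = 2*E = 2*5.319e-19 = 1.064e-18 J
Step 2: Denominator = N*kB = 30*1.381e-23 = 4.143e-22
Step 3: T = 1.064e-18 / 4.143e-22 = 2568 K

2568


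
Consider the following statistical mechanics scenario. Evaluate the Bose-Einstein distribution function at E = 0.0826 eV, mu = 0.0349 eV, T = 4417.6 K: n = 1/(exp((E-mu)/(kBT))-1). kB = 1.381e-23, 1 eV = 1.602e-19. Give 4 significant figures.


Step 1: (E - mu) = 0.0477 eV
Step 2: x = (E-mu)*eV/(kB*T) = 0.0477*1.602e-19/(1.381e-23*4417.6) = 0.1253
Step 3: exp(x) = 1.133
Step 4: n = 1/(exp(x)-1) = 7.494

7.494


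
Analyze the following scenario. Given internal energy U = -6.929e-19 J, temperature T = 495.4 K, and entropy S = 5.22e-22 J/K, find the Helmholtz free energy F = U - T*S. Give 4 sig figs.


Step 1: T*S = 495.4 * 5.22e-22 = 2.586e-19 J
Step 2: F = U - T*S = -6.929e-19 - 2.586e-19
Step 3: F = -9.515e-19 J

-9.515e-19


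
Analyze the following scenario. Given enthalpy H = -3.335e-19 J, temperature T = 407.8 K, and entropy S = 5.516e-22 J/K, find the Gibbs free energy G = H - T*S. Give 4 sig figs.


Step 1: T*S = 407.8 * 5.516e-22 = 2.249e-19 J
Step 2: G = H - T*S = -3.335e-19 - 2.249e-19
Step 3: G = -5.584e-19 J

-5.584e-19


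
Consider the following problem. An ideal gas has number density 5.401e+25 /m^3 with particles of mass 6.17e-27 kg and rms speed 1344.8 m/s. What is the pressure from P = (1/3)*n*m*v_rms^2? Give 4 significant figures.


Step 1: v_rms^2 = 1344.8^2 = 1.808e+06
Step 2: n*m = 5.401e+25*6.17e-27 = 0.3332
Step 3: P = (1/3)*0.3332*1.808e+06 = 2.009e+05 Pa

2.009e+05


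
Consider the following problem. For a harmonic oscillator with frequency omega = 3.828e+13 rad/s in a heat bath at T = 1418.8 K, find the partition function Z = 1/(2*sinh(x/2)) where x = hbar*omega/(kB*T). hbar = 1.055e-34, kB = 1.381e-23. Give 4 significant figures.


Step 1: Compute x = hbar*omega/(kB*T) = 1.055e-34*3.828e+13/(1.381e-23*1418.8) = 0.2061
Step 2: x/2 = 0.1031
Step 3: sinh(x/2) = 0.1032
Step 4: Z = 1/(2*0.1032) = 4.843

4.843


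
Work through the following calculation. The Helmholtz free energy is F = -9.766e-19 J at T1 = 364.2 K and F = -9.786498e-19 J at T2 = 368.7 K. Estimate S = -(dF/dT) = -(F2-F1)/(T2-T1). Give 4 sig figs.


Step 1: dF = F2 - F1 = -9.786498e-19 - (-9.766e-19) = -2.0498e-21 J
Step 2: dT = T2 - T1 = 368.7 - 364.2 = 4.5 K
Step 3: S = -dF/dT = -(-2.0498e-21)/4.5 = 4.555e-22 J/K

4.555e-22


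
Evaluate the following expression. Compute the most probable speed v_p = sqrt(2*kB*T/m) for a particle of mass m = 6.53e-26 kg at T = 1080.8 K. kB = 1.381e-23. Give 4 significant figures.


Step 1: Numerator = 2*kB*T = 2*1.381e-23*1080.8 = 2.985e-20
Step 2: Ratio = 2.985e-20 / 6.53e-26 = 4.571e+05
Step 3: v_p = sqrt(4.571e+05) = 676.1 m/s

676.1


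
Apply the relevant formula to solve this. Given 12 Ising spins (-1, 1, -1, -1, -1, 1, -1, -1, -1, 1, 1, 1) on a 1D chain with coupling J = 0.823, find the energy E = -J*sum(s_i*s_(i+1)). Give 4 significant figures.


Step 1: Nearest-neighbor products: -1, -1, 1, 1, -1, -1, 1, 1, -1, 1, 1
Step 2: Sum of products = 1
Step 3: E = -0.823 * 1 = -0.823

-0.823


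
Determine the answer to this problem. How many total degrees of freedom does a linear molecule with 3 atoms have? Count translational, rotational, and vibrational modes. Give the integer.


Step 1: Translational DOF = 3
Step 2: Rotational DOF (linear) = 2
Step 3: Vibrational DOF = 3*3 - 5 = 4
Step 4: Total = 3 + 2 + 4 = 9

9


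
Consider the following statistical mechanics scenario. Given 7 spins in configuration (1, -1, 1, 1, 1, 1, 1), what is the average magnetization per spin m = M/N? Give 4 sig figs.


Step 1: Count up spins (+1): 6, down spins (-1): 1
Step 2: Total magnetization M = 6 - 1 = 5
Step 3: m = M/N = 5/7 = 0.7143

0.7143


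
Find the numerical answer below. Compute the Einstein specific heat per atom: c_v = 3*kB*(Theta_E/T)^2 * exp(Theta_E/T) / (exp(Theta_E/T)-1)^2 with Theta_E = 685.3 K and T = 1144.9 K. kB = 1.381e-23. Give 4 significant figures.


Step 1: x = Theta_E/T = 685.3/1144.9 = 0.5986
Step 2: x^2 = 0.3583
Step 3: exp(x) = 1.82
Step 4: c_v = 3*1.381e-23*0.3583*1.82/(1.82-1)^2 = 4.021e-23

4.021e-23


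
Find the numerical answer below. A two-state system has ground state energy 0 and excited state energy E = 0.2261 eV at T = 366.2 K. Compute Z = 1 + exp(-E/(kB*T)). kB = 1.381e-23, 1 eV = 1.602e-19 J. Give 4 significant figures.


Step 1: Compute beta*E = E*eV/(kB*T) = 0.2261*1.602e-19/(1.381e-23*366.2) = 7.162
Step 2: exp(-beta*E) = exp(-7.162) = 0.0007753
Step 3: Z = 1 + 0.0007753 = 1.001

1.001


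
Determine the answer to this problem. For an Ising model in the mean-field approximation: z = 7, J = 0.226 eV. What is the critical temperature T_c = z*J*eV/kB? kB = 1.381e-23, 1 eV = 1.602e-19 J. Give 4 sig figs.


Step 1: z*J = 7*0.226 = 1.582 eV
Step 2: Convert to Joules: 1.582*1.602e-19 = 2.534e-19 J
Step 3: T_c = 2.534e-19 / 1.381e-23 = 1.835e+04 K

1.835e+04


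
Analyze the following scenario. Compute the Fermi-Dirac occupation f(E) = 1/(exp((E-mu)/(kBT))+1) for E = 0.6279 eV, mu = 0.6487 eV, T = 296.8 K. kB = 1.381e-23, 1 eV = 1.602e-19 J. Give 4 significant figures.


Step 1: (E - mu) = 0.6279 - 0.6487 = -0.0208 eV
Step 2: Convert: (E-mu)*eV = -3.332e-21 J
Step 3: x = (E-mu)*eV/(kB*T) = -0.813
Step 4: f = 1/(exp(-0.813)+1) = 0.6927

0.6927


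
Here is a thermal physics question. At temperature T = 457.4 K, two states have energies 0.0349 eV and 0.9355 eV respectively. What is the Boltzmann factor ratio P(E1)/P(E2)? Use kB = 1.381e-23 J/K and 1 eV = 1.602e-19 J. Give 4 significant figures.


Step 1: Compute energy difference dE = E1 - E2 = 0.0349 - 0.9355 = -0.9006 eV
Step 2: Convert to Joules: dE_J = -0.9006 * 1.602e-19 = -1.443e-19 J
Step 3: Compute exponent = -dE_J / (kB * T) = -(-1.443e-19) / (1.381e-23 * 457.4) = 22.84
Step 4: P(E1)/P(E2) = exp(22.84) = 8.308e+09

8.308e+09


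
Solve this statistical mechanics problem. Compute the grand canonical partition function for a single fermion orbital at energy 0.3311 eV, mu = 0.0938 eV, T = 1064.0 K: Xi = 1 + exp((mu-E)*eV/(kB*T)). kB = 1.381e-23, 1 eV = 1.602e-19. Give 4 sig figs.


Step 1: (mu - E) = 0.0938 - 0.3311 = -0.2373 eV
Step 2: x = (mu-E)*eV/(kB*T) = -0.2373*1.602e-19/(1.381e-23*1064.0) = -2.587
Step 3: exp(x) = 0.07523
Step 4: Xi = 1 + 0.07523 = 1.075

1.075


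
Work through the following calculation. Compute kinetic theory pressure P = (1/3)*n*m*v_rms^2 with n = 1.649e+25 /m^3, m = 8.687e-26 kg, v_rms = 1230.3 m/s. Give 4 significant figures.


Step 1: v_rms^2 = 1230.3^2 = 1.514e+06
Step 2: n*m = 1.649e+25*8.687e-26 = 1.432
Step 3: P = (1/3)*1.432*1.514e+06 = 7.228e+05 Pa

7.228e+05


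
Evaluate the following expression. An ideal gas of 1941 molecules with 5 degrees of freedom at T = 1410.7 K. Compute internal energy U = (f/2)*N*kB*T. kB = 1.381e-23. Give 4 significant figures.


Step 1: f/2 = 5/2 = 2.5
Step 2: N*kB*T = 1941*1.381e-23*1410.7 = 3.781e-17
Step 3: U = 2.5 * 3.781e-17 = 9.454e-17 J

9.454e-17


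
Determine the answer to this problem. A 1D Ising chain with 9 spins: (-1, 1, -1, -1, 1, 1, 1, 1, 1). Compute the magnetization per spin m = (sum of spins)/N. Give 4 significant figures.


Step 1: Count up spins (+1): 6, down spins (-1): 3
Step 2: Total magnetization M = 6 - 3 = 3
Step 3: m = M/N = 3/9 = 0.3333

0.3333


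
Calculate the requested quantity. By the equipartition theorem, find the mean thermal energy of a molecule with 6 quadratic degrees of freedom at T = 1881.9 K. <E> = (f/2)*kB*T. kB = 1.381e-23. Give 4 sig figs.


Step 1: f/2 = 6/2 = 3
Step 2: kB*T = 1.381e-23 * 1881.9 = 2.599e-20
Step 3: <E> = 3 * 2.599e-20 = 7.797e-20 J

7.797e-20


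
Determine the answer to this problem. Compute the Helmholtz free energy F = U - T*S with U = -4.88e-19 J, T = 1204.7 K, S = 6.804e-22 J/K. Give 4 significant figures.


Step 1: T*S = 1204.7 * 6.804e-22 = 8.197e-19 J
Step 2: F = U - T*S = -4.88e-19 - 8.197e-19
Step 3: F = -1.308e-18 J

-1.308e-18


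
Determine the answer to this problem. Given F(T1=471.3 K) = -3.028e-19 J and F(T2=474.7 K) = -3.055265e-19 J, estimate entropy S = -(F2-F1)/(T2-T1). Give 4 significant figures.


Step 1: dF = F2 - F1 = -3.055265e-19 - (-3.028e-19) = -2.7265e-21 J
Step 2: dT = T2 - T1 = 474.7 - 471.3 = 3.4 K
Step 3: S = -dF/dT = -(-2.7265e-21)/3.4 = 8.019e-22 J/K

8.019e-22


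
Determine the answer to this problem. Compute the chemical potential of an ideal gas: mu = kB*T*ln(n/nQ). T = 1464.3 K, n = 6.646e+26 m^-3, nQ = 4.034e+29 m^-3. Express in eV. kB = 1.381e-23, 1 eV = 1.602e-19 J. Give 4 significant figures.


Step 1: n/nQ = 6.646e+26/4.034e+29 = 0.001647
Step 2: ln(n/nQ) = -6.408
Step 3: mu = kB*T*ln(n/nQ) = 2.022e-20*-6.408 = -1.296e-19 J
Step 4: Convert to eV: -1.296e-19/1.602e-19 = -0.8089 eV

-0.8089


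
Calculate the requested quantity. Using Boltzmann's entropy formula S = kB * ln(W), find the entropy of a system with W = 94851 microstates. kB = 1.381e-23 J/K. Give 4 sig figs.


Step 1: ln(W) = ln(94851) = 11.46
Step 2: S = kB * ln(W) = 1.381e-23 * 11.46
Step 3: S = 1.583e-22 J/K

1.583e-22


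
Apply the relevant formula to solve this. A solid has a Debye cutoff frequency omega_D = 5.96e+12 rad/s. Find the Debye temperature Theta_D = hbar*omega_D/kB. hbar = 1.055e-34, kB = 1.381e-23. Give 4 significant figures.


Step 1: hbar*omega_D = 1.055e-34 * 5.96e+12 = 6.288e-22 J
Step 2: Theta_D = 6.288e-22 / 1.381e-23
Step 3: Theta_D = 45.53 K

45.53


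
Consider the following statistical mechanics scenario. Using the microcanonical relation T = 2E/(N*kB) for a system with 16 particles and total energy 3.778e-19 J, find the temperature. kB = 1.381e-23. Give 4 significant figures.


Step 1: Numerator = 2*E = 2*3.778e-19 = 7.556e-19 J
Step 2: Denominator = N*kB = 16*1.381e-23 = 2.21e-22
Step 3: T = 7.556e-19 / 2.21e-22 = 3420 K

3420


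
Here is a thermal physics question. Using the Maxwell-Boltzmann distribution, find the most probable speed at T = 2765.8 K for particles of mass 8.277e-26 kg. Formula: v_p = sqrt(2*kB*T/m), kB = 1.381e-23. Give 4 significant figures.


Step 1: Numerator = 2*kB*T = 2*1.381e-23*2765.8 = 7.639e-20
Step 2: Ratio = 7.639e-20 / 8.277e-26 = 9.229e+05
Step 3: v_p = sqrt(9.229e+05) = 960.7 m/s

960.7


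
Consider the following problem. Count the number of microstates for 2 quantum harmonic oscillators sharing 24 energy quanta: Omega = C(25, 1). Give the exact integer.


Step 1: Use binomial coefficient C(25, 1)
Step 2: Numerator = 25! / 24!
Step 3: Denominator = 1!
Step 4: Omega = 25

25


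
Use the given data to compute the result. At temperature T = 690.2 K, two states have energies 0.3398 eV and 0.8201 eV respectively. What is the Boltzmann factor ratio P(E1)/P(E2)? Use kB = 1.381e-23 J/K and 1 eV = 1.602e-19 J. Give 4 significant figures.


Step 1: Compute energy difference dE = E1 - E2 = 0.3398 - 0.8201 = -0.4803 eV
Step 2: Convert to Joules: dE_J = -0.4803 * 1.602e-19 = -7.694e-20 J
Step 3: Compute exponent = -dE_J / (kB * T) = -(-7.694e-20) / (1.381e-23 * 690.2) = 8.072
Step 4: P(E1)/P(E2) = exp(8.072) = 3205

3205


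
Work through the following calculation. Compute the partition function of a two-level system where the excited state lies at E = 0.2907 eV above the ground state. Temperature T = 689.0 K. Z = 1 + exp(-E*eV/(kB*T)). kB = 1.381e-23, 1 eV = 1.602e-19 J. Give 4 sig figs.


Step 1: Compute beta*E = E*eV/(kB*T) = 0.2907*1.602e-19/(1.381e-23*689.0) = 4.894
Step 2: exp(-beta*E) = exp(-4.894) = 0.007489
Step 3: Z = 1 + 0.007489 = 1.007

1.007


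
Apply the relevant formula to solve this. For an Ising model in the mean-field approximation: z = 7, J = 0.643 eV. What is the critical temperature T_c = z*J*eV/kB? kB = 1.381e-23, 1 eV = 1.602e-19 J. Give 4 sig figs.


Step 1: z*J = 7*0.643 = 4.501 eV
Step 2: Convert to Joules: 4.501*1.602e-19 = 7.211e-19 J
Step 3: T_c = 7.211e-19 / 1.381e-23 = 5.221e+04 K

5.221e+04


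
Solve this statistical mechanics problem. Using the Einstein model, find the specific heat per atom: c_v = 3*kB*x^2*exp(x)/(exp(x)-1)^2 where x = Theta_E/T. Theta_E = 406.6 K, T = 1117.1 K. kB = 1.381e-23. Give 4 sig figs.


Step 1: x = Theta_E/T = 406.6/1117.1 = 0.364
Step 2: x^2 = 0.1325
Step 3: exp(x) = 1.439
Step 4: c_v = 3*1.381e-23*0.1325*1.439/(1.439-1)^2 = 4.098e-23

4.098e-23


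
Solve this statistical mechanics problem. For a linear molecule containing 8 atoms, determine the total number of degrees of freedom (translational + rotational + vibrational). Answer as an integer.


Step 1: Translational DOF = 3
Step 2: Rotational DOF (linear) = 2
Step 3: Vibrational DOF = 3*8 - 5 = 19
Step 4: Total = 3 + 2 + 19 = 24

24


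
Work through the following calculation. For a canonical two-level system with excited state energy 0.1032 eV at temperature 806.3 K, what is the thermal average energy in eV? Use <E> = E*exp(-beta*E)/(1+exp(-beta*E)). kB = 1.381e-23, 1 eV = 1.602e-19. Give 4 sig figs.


Step 1: beta*E = 0.1032*1.602e-19/(1.381e-23*806.3) = 1.485
Step 2: exp(-beta*E) = 0.2266
Step 3: <E> = 0.1032*0.2266/(1+0.2266) = 0.01906 eV

0.01906


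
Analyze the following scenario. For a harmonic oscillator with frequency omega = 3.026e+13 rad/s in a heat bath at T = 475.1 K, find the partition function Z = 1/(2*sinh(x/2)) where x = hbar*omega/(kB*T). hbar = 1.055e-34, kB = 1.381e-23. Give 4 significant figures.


Step 1: Compute x = hbar*omega/(kB*T) = 1.055e-34*3.026e+13/(1.381e-23*475.1) = 0.4866
Step 2: x/2 = 0.2433
Step 3: sinh(x/2) = 0.2457
Step 4: Z = 1/(2*0.2457) = 2.035

2.035


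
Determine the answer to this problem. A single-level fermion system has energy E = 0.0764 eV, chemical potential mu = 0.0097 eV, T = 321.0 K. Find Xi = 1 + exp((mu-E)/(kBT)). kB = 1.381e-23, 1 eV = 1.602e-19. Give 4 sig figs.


Step 1: (mu - E) = 0.0097 - 0.0764 = -0.0667 eV
Step 2: x = (mu-E)*eV/(kB*T) = -0.0667*1.602e-19/(1.381e-23*321.0) = -2.41
Step 3: exp(x) = 0.08978
Step 4: Xi = 1 + 0.08978 = 1.09

1.09


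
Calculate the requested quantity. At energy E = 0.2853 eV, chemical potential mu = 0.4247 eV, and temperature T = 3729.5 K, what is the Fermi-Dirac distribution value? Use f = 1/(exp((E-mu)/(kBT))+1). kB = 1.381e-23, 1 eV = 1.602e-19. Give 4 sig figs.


Step 1: (E - mu) = 0.2853 - 0.4247 = -0.1394 eV
Step 2: Convert: (E-mu)*eV = -2.233e-20 J
Step 3: x = (E-mu)*eV/(kB*T) = -0.4336
Step 4: f = 1/(exp(-0.4336)+1) = 0.6067

0.6067


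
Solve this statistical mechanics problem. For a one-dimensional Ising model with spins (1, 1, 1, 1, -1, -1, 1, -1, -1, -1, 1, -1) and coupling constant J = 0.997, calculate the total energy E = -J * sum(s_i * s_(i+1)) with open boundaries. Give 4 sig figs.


Step 1: Nearest-neighbor products: 1, 1, 1, -1, 1, -1, -1, 1, 1, -1, -1
Step 2: Sum of products = 1
Step 3: E = -0.997 * 1 = -0.997

-0.997


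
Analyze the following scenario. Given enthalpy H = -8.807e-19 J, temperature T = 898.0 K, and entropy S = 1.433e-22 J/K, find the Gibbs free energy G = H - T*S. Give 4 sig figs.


Step 1: T*S = 898.0 * 1.433e-22 = 1.287e-19 J
Step 2: G = H - T*S = -8.807e-19 - 1.287e-19
Step 3: G = -1.009e-18 J

-1.009e-18


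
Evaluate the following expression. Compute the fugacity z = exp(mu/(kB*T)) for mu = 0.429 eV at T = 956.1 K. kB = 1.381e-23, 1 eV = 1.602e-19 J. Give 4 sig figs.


Step 1: Convert mu to Joules: 0.429*1.602e-19 = 6.873e-20 J
Step 2: kB*T = 1.381e-23*956.1 = 1.32e-20 J
Step 3: mu/(kB*T) = 5.205
Step 4: z = exp(5.205) = 182.2

182.2


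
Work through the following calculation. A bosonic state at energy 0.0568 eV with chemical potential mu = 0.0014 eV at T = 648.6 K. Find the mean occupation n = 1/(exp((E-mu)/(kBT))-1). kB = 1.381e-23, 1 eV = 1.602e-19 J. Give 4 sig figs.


Step 1: (E - mu) = 0.0554 eV
Step 2: x = (E-mu)*eV/(kB*T) = 0.0554*1.602e-19/(1.381e-23*648.6) = 0.9908
Step 3: exp(x) = 2.693
Step 4: n = 1/(exp(x)-1) = 0.5905

0.5905


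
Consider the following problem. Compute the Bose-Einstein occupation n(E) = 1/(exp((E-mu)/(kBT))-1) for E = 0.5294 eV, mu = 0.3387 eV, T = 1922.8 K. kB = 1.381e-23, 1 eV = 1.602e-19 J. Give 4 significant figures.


Step 1: (E - mu) = 0.1907 eV
Step 2: x = (E-mu)*eV/(kB*T) = 0.1907*1.602e-19/(1.381e-23*1922.8) = 1.15
Step 3: exp(x) = 3.16
Step 4: n = 1/(exp(x)-1) = 0.463

0.463


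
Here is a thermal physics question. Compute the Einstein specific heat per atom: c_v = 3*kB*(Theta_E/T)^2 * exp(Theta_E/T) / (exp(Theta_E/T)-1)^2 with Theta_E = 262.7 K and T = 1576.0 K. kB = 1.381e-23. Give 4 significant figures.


Step 1: x = Theta_E/T = 262.7/1576.0 = 0.1667
Step 2: x^2 = 0.02778
Step 3: exp(x) = 1.181
Step 4: c_v = 3*1.381e-23*0.02778*1.181/(1.181-1)^2 = 4.133e-23

4.133e-23


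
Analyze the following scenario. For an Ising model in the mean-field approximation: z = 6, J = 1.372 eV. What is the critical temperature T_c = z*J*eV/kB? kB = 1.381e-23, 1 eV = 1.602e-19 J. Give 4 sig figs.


Step 1: z*J = 6*1.372 = 8.232 eV
Step 2: Convert to Joules: 8.232*1.602e-19 = 1.319e-18 J
Step 3: T_c = 1.319e-18 / 1.381e-23 = 9.549e+04 K

9.549e+04


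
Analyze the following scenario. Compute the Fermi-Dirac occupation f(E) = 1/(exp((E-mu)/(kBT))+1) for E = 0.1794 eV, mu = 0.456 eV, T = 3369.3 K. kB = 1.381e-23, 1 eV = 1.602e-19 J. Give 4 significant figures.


Step 1: (E - mu) = 0.1794 - 0.456 = -0.2766 eV
Step 2: Convert: (E-mu)*eV = -4.431e-20 J
Step 3: x = (E-mu)*eV/(kB*T) = -0.9523
Step 4: f = 1/(exp(-0.9523)+1) = 0.7216

0.7216


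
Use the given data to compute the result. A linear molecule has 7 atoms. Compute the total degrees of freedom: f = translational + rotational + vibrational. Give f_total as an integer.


Step 1: Translational DOF = 3
Step 2: Rotational DOF (linear) = 2
Step 3: Vibrational DOF = 3*7 - 5 = 16
Step 4: Total = 3 + 2 + 16 = 21

21


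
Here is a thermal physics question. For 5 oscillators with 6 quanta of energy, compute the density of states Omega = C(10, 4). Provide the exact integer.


Step 1: Use binomial coefficient C(10, 4)
Step 2: Numerator = 10! / 6!
Step 3: Denominator = 4!
Step 4: Omega = 210

210


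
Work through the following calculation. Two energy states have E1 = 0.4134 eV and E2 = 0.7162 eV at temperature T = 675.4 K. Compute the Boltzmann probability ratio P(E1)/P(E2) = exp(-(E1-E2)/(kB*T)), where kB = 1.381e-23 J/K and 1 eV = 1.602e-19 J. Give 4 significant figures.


Step 1: Compute energy difference dE = E1 - E2 = 0.4134 - 0.7162 = -0.3028 eV
Step 2: Convert to Joules: dE_J = -0.3028 * 1.602e-19 = -4.851e-20 J
Step 3: Compute exponent = -dE_J / (kB * T) = -(-4.851e-20) / (1.381e-23 * 675.4) = 5.201
Step 4: P(E1)/P(E2) = exp(5.201) = 181.4

181.4


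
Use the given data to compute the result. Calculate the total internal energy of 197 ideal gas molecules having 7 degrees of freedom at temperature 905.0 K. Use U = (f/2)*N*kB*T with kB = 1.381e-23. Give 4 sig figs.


Step 1: f/2 = 7/2 = 3.5
Step 2: N*kB*T = 197*1.381e-23*905.0 = 2.462e-18
Step 3: U = 3.5 * 2.462e-18 = 8.617e-18 J

8.617e-18


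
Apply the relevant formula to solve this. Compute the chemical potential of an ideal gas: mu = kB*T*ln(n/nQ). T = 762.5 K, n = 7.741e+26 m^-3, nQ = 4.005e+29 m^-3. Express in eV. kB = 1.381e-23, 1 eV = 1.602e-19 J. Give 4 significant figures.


Step 1: n/nQ = 7.741e+26/4.005e+29 = 0.001933
Step 2: ln(n/nQ) = -6.249
Step 3: mu = kB*T*ln(n/nQ) = 1.053e-20*-6.249 = -6.58e-20 J
Step 4: Convert to eV: -6.58e-20/1.602e-19 = -0.4107 eV

-0.4107


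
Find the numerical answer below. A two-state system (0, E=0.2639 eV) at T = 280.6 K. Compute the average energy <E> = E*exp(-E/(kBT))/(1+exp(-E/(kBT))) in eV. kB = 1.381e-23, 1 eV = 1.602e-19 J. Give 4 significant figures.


Step 1: beta*E = 0.2639*1.602e-19/(1.381e-23*280.6) = 10.91
Step 2: exp(-beta*E) = 1.828e-05
Step 3: <E> = 0.2639*1.828e-05/(1+1.828e-05) = 4.823e-06 eV

4.823e-06


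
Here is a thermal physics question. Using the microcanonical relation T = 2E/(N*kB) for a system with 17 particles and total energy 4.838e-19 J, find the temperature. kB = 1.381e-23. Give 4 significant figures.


Step 1: Numerator = 2*E = 2*4.838e-19 = 9.676e-19 J
Step 2: Denominator = N*kB = 17*1.381e-23 = 2.348e-22
Step 3: T = 9.676e-19 / 2.348e-22 = 4121 K

4121


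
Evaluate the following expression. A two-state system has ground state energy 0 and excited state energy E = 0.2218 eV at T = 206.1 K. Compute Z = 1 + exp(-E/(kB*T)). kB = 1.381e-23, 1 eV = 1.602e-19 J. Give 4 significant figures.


Step 1: Compute beta*E = E*eV/(kB*T) = 0.2218*1.602e-19/(1.381e-23*206.1) = 12.48
Step 2: exp(-beta*E) = exp(-12.48) = 3.787e-06
Step 3: Z = 1 + 3.787e-06 = 1

1


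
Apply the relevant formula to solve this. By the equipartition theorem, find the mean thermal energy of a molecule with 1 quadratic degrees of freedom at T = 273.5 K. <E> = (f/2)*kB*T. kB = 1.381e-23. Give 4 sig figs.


Step 1: f/2 = 1/2 = 0.5
Step 2: kB*T = 1.381e-23 * 273.5 = 3.777e-21
Step 3: <E> = 0.5 * 3.777e-21 = 1.889e-21 J

1.889e-21


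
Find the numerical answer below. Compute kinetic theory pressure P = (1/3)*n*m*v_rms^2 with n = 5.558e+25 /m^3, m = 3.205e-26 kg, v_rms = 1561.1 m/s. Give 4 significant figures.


Step 1: v_rms^2 = 1561.1^2 = 2.437e+06
Step 2: n*m = 5.558e+25*3.205e-26 = 1.781
Step 3: P = (1/3)*1.781*2.437e+06 = 1.447e+06 Pa

1.447e+06


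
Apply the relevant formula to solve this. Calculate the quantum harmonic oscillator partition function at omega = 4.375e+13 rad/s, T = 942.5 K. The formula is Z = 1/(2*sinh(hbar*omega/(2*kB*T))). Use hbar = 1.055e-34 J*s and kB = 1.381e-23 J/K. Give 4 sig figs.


Step 1: Compute x = hbar*omega/(kB*T) = 1.055e-34*4.375e+13/(1.381e-23*942.5) = 0.3546
Step 2: x/2 = 0.1773
Step 3: sinh(x/2) = 0.1782
Step 4: Z = 1/(2*0.1782) = 2.805

2.805
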